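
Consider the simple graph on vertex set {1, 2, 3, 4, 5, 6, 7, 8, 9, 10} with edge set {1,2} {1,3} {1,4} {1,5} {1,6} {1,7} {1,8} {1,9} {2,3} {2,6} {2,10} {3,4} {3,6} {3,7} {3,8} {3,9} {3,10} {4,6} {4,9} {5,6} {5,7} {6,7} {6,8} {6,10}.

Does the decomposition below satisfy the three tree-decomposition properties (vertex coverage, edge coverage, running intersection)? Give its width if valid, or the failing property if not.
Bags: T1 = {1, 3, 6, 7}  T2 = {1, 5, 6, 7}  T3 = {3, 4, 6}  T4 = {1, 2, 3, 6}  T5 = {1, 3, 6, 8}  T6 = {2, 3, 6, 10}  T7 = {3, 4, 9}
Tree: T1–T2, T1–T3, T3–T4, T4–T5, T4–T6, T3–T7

No — edge (1,4) lies in no bag.

A tree decomposition must satisfy three properties: every vertex lies in some bag; for every edge, both endpoints lie together in some bag; and for every vertex, the bags containing it form a connected subtree. Here edge (1,4) lies in no bag, so the decomposition is invalid.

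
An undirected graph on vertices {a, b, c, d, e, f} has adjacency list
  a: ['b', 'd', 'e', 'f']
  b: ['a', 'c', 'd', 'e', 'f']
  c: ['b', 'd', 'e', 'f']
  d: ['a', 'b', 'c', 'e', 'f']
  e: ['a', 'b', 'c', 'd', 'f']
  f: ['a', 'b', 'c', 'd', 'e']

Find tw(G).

4

A width-4 tree decomposition is:
Bags: B1 = {b, c, d, e, f}  B2 = {a, b, d, e, f}
Tree: B1–B2
Each bag holds 5 vertices, so the decomposition has width 4, which upper-bounds the treewidth. Conversely, {b, c, d, e, f} is a clique of size 5, and the vertices of any clique must share a bag in every tree decomposition; so some bag has ≥ 5 vertices and tw(G) ≥ 4. Therefore the treewidth is 4.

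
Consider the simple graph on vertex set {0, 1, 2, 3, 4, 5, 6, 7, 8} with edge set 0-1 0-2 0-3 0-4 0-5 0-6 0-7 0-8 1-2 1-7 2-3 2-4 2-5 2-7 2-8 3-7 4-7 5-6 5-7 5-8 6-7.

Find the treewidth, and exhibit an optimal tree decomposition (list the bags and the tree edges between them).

The largest bag has 4 vertices, giving width 3; this decomposition certifies tw(G) ≤ 3. Conversely, {0, 2, 5, 8} is a clique of size 4, and the vertices of any clique must share a bag in every tree decomposition; so some bag has ≥ 4 vertices and tw(G) ≥ 3. Combining the bounds, tw(G) = 3.

Treewidth 3.
One such decomposition:
Bags: B1 = {0, 2, 5, 7}  B2 = {0, 1, 2, 7}  B3 = {0, 2, 4, 7}  B4 = {0, 5, 6, 7}  B5 = {0, 2, 5, 8}  B6 = {0, 2, 3, 7}
Tree: B1–B2, B2–B3, B1–B4, B1–B5, B3–B6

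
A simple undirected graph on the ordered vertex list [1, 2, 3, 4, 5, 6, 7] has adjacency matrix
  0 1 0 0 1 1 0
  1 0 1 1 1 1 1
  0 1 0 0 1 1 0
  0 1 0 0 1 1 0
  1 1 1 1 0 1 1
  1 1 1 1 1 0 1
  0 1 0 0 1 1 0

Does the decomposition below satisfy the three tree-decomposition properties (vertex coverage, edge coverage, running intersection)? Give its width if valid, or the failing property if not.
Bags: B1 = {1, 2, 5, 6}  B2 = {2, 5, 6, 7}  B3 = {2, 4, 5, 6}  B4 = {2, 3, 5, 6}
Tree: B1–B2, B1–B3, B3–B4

Yes; width 3.

Checking the three conditions: (i) the bags cover all of {1, 2, 3, 4, 5, 6, 7}; (ii) for each edge, some bag contains both endpoints; (iii) the bags containing any fixed vertex form a subtree. All hold, so the decomposition is valid with width 4 − 1 = 3.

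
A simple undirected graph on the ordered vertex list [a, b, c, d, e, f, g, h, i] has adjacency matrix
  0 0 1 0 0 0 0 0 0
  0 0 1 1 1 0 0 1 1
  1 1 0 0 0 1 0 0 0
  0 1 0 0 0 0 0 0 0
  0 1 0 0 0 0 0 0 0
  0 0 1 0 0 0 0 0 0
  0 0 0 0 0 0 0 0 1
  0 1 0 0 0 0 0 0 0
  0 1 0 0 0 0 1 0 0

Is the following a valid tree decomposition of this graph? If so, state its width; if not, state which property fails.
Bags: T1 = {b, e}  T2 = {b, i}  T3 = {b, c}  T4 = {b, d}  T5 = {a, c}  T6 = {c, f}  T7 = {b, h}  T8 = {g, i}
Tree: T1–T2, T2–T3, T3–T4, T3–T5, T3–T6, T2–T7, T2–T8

Yes; width 1.

Every vertex of G appears in some bag (union = {a, b, c, d, e, f, g, h, i}); every edge is covered by a bag; and for each vertex v the set of bags containing v is connected in the bag tree. The decomposition is therefore valid. The largest bag has 2 vertices, so the width is 1.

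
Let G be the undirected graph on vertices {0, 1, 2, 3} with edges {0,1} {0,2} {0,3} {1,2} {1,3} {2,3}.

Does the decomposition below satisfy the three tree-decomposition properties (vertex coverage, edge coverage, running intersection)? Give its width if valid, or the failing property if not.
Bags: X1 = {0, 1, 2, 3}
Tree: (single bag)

Yes; width 3.

Checking the three conditions: (i) the bags cover all of {0, 1, 2, 3}; (ii) for each edge, some bag contains both endpoints; (iii) the bags containing any fixed vertex form a subtree. All hold, so the decomposition is valid with width 4 − 1 = 3.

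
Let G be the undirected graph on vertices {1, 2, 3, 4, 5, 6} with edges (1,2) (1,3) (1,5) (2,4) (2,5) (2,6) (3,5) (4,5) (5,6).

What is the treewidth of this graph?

A width-2 tree decomposition is:
Bags: B1 = {2, 5, 6}  B2 = {2, 4, 5}  B3 = {1, 2, 5}  B4 = {1, 3, 5}
Tree: B1–B2, B2–B3, B3–B4
Each bag holds 3 vertices, so the decomposition has width 2, which upper-bounds the treewidth. For the lower bound, the 3 vertices {1, 2, 5} are pairwise adjacent, and any tree decomposition puts a clique entirely inside one bag — forcing width ≥ 2. The upper and lower bounds meet at 2, so that is the treewidth.

2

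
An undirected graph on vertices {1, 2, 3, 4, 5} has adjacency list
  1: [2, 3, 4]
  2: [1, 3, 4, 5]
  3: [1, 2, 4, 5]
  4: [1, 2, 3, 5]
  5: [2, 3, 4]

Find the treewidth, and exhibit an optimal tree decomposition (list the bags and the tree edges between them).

The largest bag has 4 vertices, giving width 3; this decomposition certifies tw(G) ≤ 3. Conversely, {1, 2, 3, 4} is a clique of size 4, and the vertices of any clique must share a bag in every tree decomposition; so some bag has ≥ 4 vertices and tw(G) ≥ 3. The upper and lower bounds meet at 3, so that is the treewidth.

Treewidth 3.
Bags: B1 = {2, 3, 4, 5}  B2 = {1, 2, 3, 4}
Tree: B1–B2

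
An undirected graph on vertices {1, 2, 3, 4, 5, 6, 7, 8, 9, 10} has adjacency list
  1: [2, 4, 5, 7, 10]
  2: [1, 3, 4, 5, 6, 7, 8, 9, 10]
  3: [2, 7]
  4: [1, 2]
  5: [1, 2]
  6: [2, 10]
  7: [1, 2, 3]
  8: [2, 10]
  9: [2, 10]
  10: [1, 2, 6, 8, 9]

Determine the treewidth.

A width-2 tree decomposition is:
Bags: B1 = {2, 8, 10}  B2 = {1, 2, 10}  B3 = {1, 2, 7}  B4 = {2, 3, 7}  B5 = {2, 9, 10}  B6 = {2, 6, 10}  B7 = {1, 2, 4}  B8 = {1, 2, 5}
Tree: B1–B2, B2–B3, B3–B4, B2–B5, B1–B6, B3–B7, B7–B8
Each bag holds 3 vertices, so the decomposition has width 2, which upper-bounds the treewidth. Conversely, {1, 2, 10} is a clique of size 3, and the vertices of any clique must share a bag in every tree decomposition; so some bag has ≥ 3 vertices and tw(G) ≥ 2. Therefore the treewidth is 2.

2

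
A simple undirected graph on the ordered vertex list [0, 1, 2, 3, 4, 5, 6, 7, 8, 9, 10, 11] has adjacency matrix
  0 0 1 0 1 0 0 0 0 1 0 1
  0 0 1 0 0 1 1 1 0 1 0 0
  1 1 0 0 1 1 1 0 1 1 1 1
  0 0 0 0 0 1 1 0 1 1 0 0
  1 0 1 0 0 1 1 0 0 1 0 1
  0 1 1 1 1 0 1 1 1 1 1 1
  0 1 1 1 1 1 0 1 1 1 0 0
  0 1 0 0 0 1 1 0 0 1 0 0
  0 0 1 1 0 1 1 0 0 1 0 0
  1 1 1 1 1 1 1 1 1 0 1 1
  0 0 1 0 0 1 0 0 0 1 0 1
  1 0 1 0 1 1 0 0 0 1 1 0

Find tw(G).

4

A width-4 tree decomposition is:
Bags: B1 = {2, 4, 5, 9, 11}  B2 = {2, 4, 5, 6, 9}  B3 = {1, 2, 5, 6, 9}  B4 = {2, 5, 6, 8, 9}  B5 = {1, 5, 6, 7, 9}  B6 = {0, 2, 4, 9, 11}  B7 = {3, 5, 6, 8, 9}  B8 = {2, 5, 9, 10, 11}
Tree: B1–B2, B2–B3, B3–B4, B3–B5, B1–B6, B4–B7, B1–B8
Each bag holds 5 vertices, so the decomposition has width 4, which upper-bounds the treewidth. On the other hand G contains the 5-clique {0, 2, 4, 9, 11}. A clique must lie in a single bag of any decomposition, so no decomposition can have width below 4. Combining the bounds, tw(G) = 4.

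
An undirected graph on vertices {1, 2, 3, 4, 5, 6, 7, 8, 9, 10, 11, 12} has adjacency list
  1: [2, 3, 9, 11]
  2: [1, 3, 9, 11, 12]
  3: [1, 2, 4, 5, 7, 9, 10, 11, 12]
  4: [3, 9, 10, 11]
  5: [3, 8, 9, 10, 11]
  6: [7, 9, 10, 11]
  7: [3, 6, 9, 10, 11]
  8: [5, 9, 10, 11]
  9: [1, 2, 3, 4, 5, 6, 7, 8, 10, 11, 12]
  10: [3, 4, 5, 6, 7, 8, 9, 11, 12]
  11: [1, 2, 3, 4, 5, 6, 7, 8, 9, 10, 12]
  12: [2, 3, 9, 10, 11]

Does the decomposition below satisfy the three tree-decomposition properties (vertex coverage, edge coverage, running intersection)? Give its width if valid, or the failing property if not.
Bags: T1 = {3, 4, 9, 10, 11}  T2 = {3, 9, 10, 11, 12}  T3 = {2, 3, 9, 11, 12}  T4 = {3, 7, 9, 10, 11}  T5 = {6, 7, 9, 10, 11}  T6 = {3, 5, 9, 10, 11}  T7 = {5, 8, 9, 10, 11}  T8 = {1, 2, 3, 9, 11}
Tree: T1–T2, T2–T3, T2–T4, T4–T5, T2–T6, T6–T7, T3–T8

Yes; width 4.

Every vertex of G appears in some bag (union = {1, 2, 3, 4, 5, 6, 7, 8, 9, 10, 11, 12}); every edge is covered by a bag; and for each vertex v the set of bags containing v is connected in the bag tree. The decomposition is therefore valid. The largest bag has 5 vertices, so the width is 4.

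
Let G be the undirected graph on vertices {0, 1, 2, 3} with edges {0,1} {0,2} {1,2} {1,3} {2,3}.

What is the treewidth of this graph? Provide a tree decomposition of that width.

Treewidth 2.
One such decomposition:
Bags: B1 = {0, 1, 2}  B2 = {1, 2, 3}
Tree: B1–B2

The largest bag has 3 vertices, giving width 2; this decomposition certifies tw(G) ≤ 2. On the other hand G contains the 3-clique {0, 1, 2}. A clique must lie in a single bag of any decomposition, so no decomposition can have width below 2. Hence tw(G) = 2 exactly.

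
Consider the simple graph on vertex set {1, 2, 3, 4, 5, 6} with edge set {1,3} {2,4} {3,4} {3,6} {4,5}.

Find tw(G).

1

A width-1 tree decomposition is:
Bags: B1 = {4, 5}  B2 = {3, 4}  B3 = {3, 6}  B4 = {1, 3}  B5 = {2, 4}
Tree: B1–B2, B2–B3, B3–B4, B1–B5
Each bag holds 2 vertices, so the decomposition has width 1, which upper-bounds the treewidth. G has an edge, so its treewidth is at least 1. Combining the bounds, tw(G) = 1.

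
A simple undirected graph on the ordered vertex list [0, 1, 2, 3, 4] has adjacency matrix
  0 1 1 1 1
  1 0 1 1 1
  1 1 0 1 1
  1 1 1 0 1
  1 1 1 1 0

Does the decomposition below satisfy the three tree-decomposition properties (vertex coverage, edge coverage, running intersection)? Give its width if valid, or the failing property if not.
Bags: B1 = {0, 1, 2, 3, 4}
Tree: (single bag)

Yes; width 4.

Checking the three conditions: (i) the bags cover all of {0, 1, 2, 3, 4}; (ii) for each edge, some bag contains both endpoints; (iii) the bags containing any fixed vertex form a subtree. All hold, so the decomposition is valid with width 5 − 1 = 4.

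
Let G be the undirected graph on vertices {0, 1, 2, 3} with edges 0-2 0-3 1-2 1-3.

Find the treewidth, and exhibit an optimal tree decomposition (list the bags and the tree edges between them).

Treewidth 2.
One such decomposition:
Bags: B1 = {0, 1, 3}  B2 = {0, 1, 2}
Tree: B1–B2

Every bag has size at most 3, so the width is 3 − 1 = 2 and tw(G) ≤ 2. For the lower bound, G contains the cycle 0–3–1–2–0, so G is not a forest; only forests have treewidth ≤ 1, hence tw(G) ≥ 2. Hence tw(G) = 2 exactly.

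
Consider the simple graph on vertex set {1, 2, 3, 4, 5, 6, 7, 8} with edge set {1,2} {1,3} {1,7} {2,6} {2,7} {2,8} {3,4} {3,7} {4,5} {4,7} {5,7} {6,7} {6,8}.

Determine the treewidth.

A width-2 tree decomposition is:
Bags: B1 = {1, 3, 7}  B2 = {3, 4, 7}  B3 = {1, 2, 7}  B4 = {2, 6, 7}  B5 = {2, 6, 8}  B6 = {4, 5, 7}
Tree: B1–B2, B1–B3, B3–B4, B4–B5, B2–B6
The largest bag has 3 vertices, giving width 2; this decomposition certifies tw(G) ≤ 2. Conversely, {2, 6, 8} is a clique of size 3, and the vertices of any clique must share a bag in every tree decomposition; so some bag has ≥ 3 vertices and tw(G) ≥ 2. The upper and lower bounds meet at 2, so that is the treewidth.

2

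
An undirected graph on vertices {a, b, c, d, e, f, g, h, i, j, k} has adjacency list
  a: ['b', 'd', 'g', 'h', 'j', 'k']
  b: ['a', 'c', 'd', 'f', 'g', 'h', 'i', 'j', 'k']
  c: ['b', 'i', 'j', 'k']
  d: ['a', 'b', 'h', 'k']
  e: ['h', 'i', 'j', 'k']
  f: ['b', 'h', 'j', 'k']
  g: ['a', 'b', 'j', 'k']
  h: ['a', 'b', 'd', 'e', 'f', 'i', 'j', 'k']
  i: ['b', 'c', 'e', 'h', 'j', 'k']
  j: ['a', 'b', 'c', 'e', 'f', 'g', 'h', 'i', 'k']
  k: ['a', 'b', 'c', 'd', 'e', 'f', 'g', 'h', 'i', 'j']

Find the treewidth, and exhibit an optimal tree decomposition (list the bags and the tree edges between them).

Treewidth 4.
One such decomposition:
Bags: B1 = {a, b, d, h, k}  B2 = {a, b, h, j, k}  B3 = {b, h, i, j, k}  B4 = {b, f, h, j, k}  B5 = {a, b, g, j, k}  B6 = {b, c, i, j, k}  B7 = {e, h, i, j, k}
Tree: B1–B2, B2–B3, B2–B4, B2–B5, B3–B6, B3–B7

Each bag holds 5 vertices, so the decomposition has width 4, which upper-bounds the treewidth. Conversely, {e, h, i, j, k} is a clique of size 5, and the vertices of any clique must share a bag in every tree decomposition; so some bag has ≥ 5 vertices and tw(G) ≥ 4. Combining the bounds, tw(G) = 4.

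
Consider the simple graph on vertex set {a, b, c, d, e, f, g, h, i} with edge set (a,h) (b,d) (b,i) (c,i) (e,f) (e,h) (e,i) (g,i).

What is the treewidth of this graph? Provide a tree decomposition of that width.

Treewidth 1.
One such decomposition:
Bags: B1 = {e, i}  B2 = {e, f}  B3 = {b, i}  B4 = {c, i}  B5 = {b, d}  B6 = {e, h}  B7 = {g, i}  B8 = {a, h}
Tree: B1–B2, B1–B3, B3–B4, B3–B5, B2–B6, B3–B7, B6–B8

The largest bag has 2 vertices, giving width 1; this decomposition certifies tw(G) ≤ 1. Since G has at least one edge (e.g. i–e), it is not an edgeless graph, so tw(G) ≥ 1. Therefore the treewidth is 1.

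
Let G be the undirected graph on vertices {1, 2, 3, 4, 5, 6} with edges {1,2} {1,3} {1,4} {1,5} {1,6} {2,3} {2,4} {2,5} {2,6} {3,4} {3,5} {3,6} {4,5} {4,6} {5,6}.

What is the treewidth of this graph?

5

A width-5 tree decomposition is:
Bags: B1 = {1, 2, 3, 4, 5, 6}
Tree: (single bag)
A single bag containing all 6 vertices is trivially a valid decomposition of width 5. Conversely, {1, 2, 3, 4, 5, 6} is a clique of size 6, and the vertices of any clique must share a bag in every tree decomposition; so some bag has ≥ 6 vertices and tw(G) ≥ 5. Combining the bounds, tw(G) = 5.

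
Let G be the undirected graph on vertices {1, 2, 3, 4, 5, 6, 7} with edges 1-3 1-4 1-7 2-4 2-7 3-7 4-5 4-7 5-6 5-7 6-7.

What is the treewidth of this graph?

2

A width-2 tree decomposition is:
Bags: B1 = {4, 5, 7}  B2 = {2, 4, 7}  B3 = {5, 6, 7}  B4 = {1, 4, 7}  B5 = {1, 3, 7}
Tree: B1–B2, B1–B3, B2–B4, B4–B5
Every bag has size at most 3, so the width is 3 − 1 = 2 and tw(G) ≤ 2. For the lower bound, the 3 vertices {1, 3, 7} are pairwise adjacent, and any tree decomposition puts a clique entirely inside one bag — forcing width ≥ 2. Combining the bounds, tw(G) = 2.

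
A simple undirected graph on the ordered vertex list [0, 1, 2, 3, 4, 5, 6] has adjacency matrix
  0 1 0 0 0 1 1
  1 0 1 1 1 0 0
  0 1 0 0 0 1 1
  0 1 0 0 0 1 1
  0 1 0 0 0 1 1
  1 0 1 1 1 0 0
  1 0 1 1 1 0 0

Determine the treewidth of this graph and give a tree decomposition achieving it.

Treewidth 3.
One optimal decomposition is:
Bags: B1 = {1, 4, 5, 6}  B2 = {1, 3, 5, 6}  B3 = {0, 1, 5, 6}  B4 = {1, 2, 5, 6}
Tree: B1–B2, B2–B3, B3–B4

The largest bag has 4 vertices, giving width 3; this decomposition certifies tw(G) ≤ 3. For the lower bound: the 4 vertex sets {1,4}, {3,6}, {5}, {0} are disjoint, each induces a connected subgraph, and every pair is joined by at least one edge of G. Contracting each set to a single vertex therefore yields K_{4} as a minor, and since treewidth is minor-monotone, tw(G) ≥ tw(K_{4}) = 3. Therefore the treewidth is 3.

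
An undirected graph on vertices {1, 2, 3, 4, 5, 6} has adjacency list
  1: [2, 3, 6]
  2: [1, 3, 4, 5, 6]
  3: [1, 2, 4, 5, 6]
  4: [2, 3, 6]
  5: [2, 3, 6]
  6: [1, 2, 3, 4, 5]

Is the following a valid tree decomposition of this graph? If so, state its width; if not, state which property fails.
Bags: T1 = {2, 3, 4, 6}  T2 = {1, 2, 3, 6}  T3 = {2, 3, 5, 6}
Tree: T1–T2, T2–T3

Yes; width 3.

Every vertex of G appears in some bag (union = {1, 2, 3, 4, 5, 6}); every edge is covered by a bag; and for each vertex v the set of bags containing v is connected in the bag tree. The decomposition is therefore valid. The largest bag has 4 vertices, so the width is 3.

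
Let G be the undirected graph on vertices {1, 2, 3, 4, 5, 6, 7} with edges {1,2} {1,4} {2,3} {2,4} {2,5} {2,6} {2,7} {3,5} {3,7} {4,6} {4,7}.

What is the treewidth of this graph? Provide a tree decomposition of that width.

Treewidth 2.
One optimal decomposition is:
Bags: B1 = {2, 4, 7}  B2 = {2, 3, 7}  B3 = {2, 3, 5}  B4 = {1, 2, 4}  B5 = {2, 4, 6}
Tree: B1–B2, B2–B3, B1–B4, B1–B5

The largest bag has 3 vertices, giving width 2; this decomposition certifies tw(G) ≤ 2. Conversely, {2, 3, 5} is a clique of size 3, and the vertices of any clique must share a bag in every tree decomposition; so some bag has ≥ 3 vertices and tw(G) ≥ 2. The upper and lower bounds meet at 2, so that is the treewidth.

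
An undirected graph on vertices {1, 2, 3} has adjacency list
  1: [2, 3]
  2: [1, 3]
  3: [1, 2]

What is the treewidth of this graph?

2

A width-2 tree decomposition is:
Bags: B1 = {1, 2, 3}
Tree: (single bag)
With just one bag of size 3, the width is 3 − 1 = 2, so tw(G) ≤ 2. Conversely, {1, 2, 3} is a clique of size 3, and the vertices of any clique must share a bag in every tree decomposition; so some bag has ≥ 3 vertices and tw(G) ≥ 2. Therefore the treewidth is 2.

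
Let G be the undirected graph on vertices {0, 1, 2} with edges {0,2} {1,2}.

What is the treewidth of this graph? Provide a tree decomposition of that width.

Each bag holds 2 vertices, so the decomposition has width 1, which upper-bounds the treewidth. Since G has at least one edge (e.g. 2–1), it is not an edgeless graph, so tw(G) ≥ 1. The upper and lower bounds meet at 1, so that is the treewidth.

Treewidth 1.
One such decomposition:
Bags: B1 = {1, 2}  B2 = {0, 2}
Tree: B1–B2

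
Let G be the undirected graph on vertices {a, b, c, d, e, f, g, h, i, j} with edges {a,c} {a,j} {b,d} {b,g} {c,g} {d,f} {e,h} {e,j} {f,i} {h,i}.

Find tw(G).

2

A width-2 tree decomposition is:
Bags: B1 = {d, f, i}  B2 = {b, d, i}  B3 = {b, g, i}  B4 = {c, g, i}  B5 = {a, c, i}  B6 = {a, i, j}  B7 = {e, i, j}  B8 = {e, h, i}
Tree: B1–B2, B2–B3, B3–B4, B4–B5, B5–B6, B6–B7, B7–B8
The largest bag has 3 vertices, giving width 2; this decomposition certifies tw(G) ≤ 2. Since i–f–d–b–g–c–a–j–e–h–i is a cycle in G, G is not acyclic. Forests are exactly the graphs of treewidth ≤ 1, so tw(G) ≥ 2. Hence tw(G) = 2 exactly.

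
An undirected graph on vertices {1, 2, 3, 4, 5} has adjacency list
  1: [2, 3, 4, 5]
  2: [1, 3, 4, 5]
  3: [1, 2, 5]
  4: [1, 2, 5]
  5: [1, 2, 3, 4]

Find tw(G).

3

A width-3 tree decomposition is:
Bags: B1 = {1, 2, 3, 5}  B2 = {1, 2, 4, 5}
Tree: B1–B2
The largest bag has 4 vertices, giving width 3; this decomposition certifies tw(G) ≤ 3. On the other hand G contains the 4-clique {1, 2, 3, 5}. A clique must lie in a single bag of any decomposition, so no decomposition can have width below 3. The upper and lower bounds meet at 3, so that is the treewidth.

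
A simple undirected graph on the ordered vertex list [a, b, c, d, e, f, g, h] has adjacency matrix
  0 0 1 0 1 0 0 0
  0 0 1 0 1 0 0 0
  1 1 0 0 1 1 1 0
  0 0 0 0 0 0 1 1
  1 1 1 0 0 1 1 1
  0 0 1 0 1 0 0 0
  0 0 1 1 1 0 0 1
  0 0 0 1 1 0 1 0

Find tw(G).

A width-2 tree decomposition is:
Bags: B1 = {b, c, e}  B2 = {c, e, f}  B3 = {a, c, e}  B4 = {c, e, g}  B5 = {e, g, h}  B6 = {d, g, h}
Tree: B1–B2, B2–B3, B3–B4, B4–B5, B5–B6
Every bag has size at most 3, so the width is 3 − 1 = 2 and tw(G) ≤ 2. On the other hand G contains the 3-clique {d, g, h}. A clique must lie in a single bag of any decomposition, so no decomposition can have width below 2. Hence tw(G) = 2 exactly.

2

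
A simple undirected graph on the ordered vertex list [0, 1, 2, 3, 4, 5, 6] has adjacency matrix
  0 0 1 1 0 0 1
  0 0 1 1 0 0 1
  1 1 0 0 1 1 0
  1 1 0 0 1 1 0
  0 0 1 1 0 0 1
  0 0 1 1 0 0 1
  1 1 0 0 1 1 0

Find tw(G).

A width-3 tree decomposition is:
Bags: B1 = {1, 2, 3, 6}  B2 = {2, 3, 4, 6}  B3 = {0, 2, 3, 6}  B4 = {2, 3, 5, 6}
Tree: B1–B2, B2–B3, B3–B4
The largest bag has 4 vertices, giving width 3; this decomposition certifies tw(G) ≤ 3. For the lower bound: the 4 vertex sets {1,6}, {3,4}, {2}, {0} are disjoint, each induces a connected subgraph, and every pair is joined by at least one edge of G. Contracting each set to a single vertex therefore yields K_{4} as a minor, and since treewidth is minor-monotone, tw(G) ≥ tw(K_{4}) = 3. The upper and lower bounds meet at 3, so that is the treewidth.

3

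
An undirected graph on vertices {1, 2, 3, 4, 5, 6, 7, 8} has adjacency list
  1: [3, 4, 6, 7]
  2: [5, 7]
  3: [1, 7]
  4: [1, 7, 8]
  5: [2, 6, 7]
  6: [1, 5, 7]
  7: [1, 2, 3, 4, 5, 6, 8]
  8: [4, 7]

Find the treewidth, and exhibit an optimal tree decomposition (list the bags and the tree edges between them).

Treewidth 2.
One optimal decomposition is:
Bags: B1 = {1, 4, 7}  B2 = {1, 3, 7}  B3 = {4, 7, 8}  B4 = {1, 6, 7}  B5 = {5, 6, 7}  B6 = {2, 5, 7}
Tree: B1–B2, B1–B3, B2–B4, B4–B5, B5–B6

The largest bag has 3 vertices, giving width 2; this decomposition certifies tw(G) ≤ 2. Conversely, {4, 7, 8} is a clique of size 3, and the vertices of any clique must share a bag in every tree decomposition; so some bag has ≥ 3 vertices and tw(G) ≥ 2. The upper and lower bounds meet at 2, so that is the treewidth.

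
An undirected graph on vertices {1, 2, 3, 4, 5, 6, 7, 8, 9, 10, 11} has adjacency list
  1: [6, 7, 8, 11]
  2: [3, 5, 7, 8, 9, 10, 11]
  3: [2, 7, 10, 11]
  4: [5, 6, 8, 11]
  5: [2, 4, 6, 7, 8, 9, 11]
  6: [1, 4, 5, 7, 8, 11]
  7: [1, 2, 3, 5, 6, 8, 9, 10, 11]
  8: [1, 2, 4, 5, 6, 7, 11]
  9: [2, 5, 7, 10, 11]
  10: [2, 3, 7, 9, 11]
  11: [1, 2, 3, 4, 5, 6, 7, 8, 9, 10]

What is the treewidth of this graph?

4

A width-4 tree decomposition is:
Bags: B1 = {2, 5, 7, 8, 11}  B2 = {2, 5, 7, 9, 11}  B3 = {2, 7, 9, 10, 11}  B4 = {2, 3, 7, 10, 11}  B5 = {5, 6, 7, 8, 11}  B6 = {1, 6, 7, 8, 11}  B7 = {4, 5, 6, 8, 11}
Tree: B1–B2, B2–B3, B3–B4, B1–B5, B5–B6, B5–B7
Each bag holds 5 vertices, so the decomposition has width 4, which upper-bounds the treewidth. For the lower bound, the 5 vertices {4, 5, 6, 8, 11} are pairwise adjacent, and any tree decomposition puts a clique entirely inside one bag — forcing width ≥ 4. Hence tw(G) = 4 exactly.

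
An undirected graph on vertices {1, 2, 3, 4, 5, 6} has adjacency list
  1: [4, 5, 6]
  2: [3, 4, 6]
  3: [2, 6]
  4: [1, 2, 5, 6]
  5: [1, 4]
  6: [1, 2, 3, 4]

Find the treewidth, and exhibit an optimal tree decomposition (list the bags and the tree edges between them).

Treewidth 2.
Bags: B1 = {1, 4, 6}  B2 = {2, 4, 6}  B3 = {1, 4, 5}  B4 = {2, 3, 6}
Tree: B1–B2, B1–B3, B2–B4

Every bag has size at most 3, so the width is 3 − 1 = 2 and tw(G) ≤ 2. For the lower bound, the 3 vertices {2, 3, 6} are pairwise adjacent, and any tree decomposition puts a clique entirely inside one bag — forcing width ≥ 2. Hence tw(G) = 2 exactly.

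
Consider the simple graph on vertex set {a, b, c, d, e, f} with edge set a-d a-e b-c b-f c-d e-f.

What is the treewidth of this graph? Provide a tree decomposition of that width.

Treewidth 2.
One optimal decomposition is:
Bags: B1 = {a, c, d}  B2 = {a, b, c}  B3 = {a, b, f}  B4 = {a, e, f}
Tree: B1–B2, B2–B3, B3–B4

Every bag has size at most 3, so the width is 3 − 1 = 2 and tw(G) ≤ 2. The edges a–d–c–b–f–e–a form a cycle, so G is not a tree and its treewidth is at least 2. Combining the bounds, tw(G) = 2.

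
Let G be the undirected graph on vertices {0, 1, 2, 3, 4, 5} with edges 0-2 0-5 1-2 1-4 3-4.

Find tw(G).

1

A width-1 tree decomposition is:
Bags: B1 = {0, 5}  B2 = {0, 2}  B3 = {1, 2}  B4 = {1, 4}  B5 = {3, 4}
Tree: B1–B2, B2–B3, B3–B4, B4–B5
Each bag holds 2 vertices, so the decomposition has width 1, which upper-bounds the treewidth. G has an edge, so its treewidth is at least 1. The upper and lower bounds meet at 1, so that is the treewidth.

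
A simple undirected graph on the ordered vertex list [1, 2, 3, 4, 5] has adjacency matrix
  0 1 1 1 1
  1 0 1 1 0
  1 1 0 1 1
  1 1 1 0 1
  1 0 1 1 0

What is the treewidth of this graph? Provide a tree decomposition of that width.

The largest bag has 4 vertices, giving width 3; this decomposition certifies tw(G) ≤ 3. Conversely, {1, 2, 3, 4} is a clique of size 4, and the vertices of any clique must share a bag in every tree decomposition; so some bag has ≥ 4 vertices and tw(G) ≥ 3. Combining the bounds, tw(G) = 3.

Treewidth 3.
One such decomposition:
Bags: B1 = {1, 3, 4, 5}  B2 = {1, 2, 3, 4}
Tree: B1–B2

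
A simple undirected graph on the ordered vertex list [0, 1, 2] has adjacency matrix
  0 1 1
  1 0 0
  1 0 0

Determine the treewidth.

1

A width-1 tree decomposition is:
Bags: B1 = {0, 2}  B2 = {0, 1}
Tree: B1–B2
Each bag holds 2 vertices, so the decomposition has width 1, which upper-bounds the treewidth. Any graph with an edge has treewidth ≥ 1, and G has the edge 2–0. Combining the bounds, tw(G) = 1.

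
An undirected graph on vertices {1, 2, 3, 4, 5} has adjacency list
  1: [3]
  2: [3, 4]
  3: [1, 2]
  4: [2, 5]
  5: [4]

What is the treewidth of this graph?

1

A width-1 tree decomposition is:
Bags: B1 = {2, 3}  B2 = {1, 3}  B3 = {2, 4}  B4 = {4, 5}
Tree: B1–B2, B1–B3, B3–B4
The largest bag has 2 vertices, giving width 1; this decomposition certifies tw(G) ≤ 1. Since G has at least one edge (e.g. 2–3), it is not an edgeless graph, so tw(G) ≥ 1. Combining the bounds, tw(G) = 1.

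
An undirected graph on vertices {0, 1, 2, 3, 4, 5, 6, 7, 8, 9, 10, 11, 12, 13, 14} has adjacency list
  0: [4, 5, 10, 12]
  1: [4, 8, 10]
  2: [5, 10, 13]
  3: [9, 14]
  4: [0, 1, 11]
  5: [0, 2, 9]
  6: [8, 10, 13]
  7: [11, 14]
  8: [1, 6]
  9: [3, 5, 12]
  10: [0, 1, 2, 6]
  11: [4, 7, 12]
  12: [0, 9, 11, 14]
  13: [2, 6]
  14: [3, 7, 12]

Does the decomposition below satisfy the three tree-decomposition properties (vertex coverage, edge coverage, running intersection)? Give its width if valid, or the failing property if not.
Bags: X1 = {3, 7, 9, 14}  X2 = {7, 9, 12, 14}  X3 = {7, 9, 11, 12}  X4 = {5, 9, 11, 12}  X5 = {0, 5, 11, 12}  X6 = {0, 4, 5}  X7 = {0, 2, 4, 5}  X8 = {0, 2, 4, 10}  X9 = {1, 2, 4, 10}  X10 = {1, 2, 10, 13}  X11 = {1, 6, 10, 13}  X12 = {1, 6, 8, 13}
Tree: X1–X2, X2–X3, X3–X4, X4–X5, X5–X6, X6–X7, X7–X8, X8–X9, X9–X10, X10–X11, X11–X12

A tree decomposition must satisfy three properties: every vertex lies in some bag; for every edge, both endpoints lie together in some bag; and for every vertex, the bags containing it form a connected subtree. Here edge (11,4) lies in no bag, so the decomposition is invalid.

No — edge (11,4) lies in no bag.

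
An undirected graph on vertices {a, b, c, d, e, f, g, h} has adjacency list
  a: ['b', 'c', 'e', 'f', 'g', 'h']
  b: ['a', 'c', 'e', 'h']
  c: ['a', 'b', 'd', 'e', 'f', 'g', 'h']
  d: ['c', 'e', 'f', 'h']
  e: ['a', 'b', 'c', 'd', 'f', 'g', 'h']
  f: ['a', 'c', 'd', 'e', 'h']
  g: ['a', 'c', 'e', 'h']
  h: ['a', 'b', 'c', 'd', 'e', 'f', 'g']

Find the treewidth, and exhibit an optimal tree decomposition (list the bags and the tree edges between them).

Every bag has size at most 5, so the width is 5 − 1 = 4 and tw(G) ≤ 4. Conversely, {c, d, e, f, h} is a clique of size 5, and the vertices of any clique must share a bag in every tree decomposition; so some bag has ≥ 5 vertices and tw(G) ≥ 4. Hence tw(G) = 4 exactly.

Treewidth 4.
Bags: B1 = {c, d, e, f, h}  B2 = {a, c, e, f, h}  B3 = {a, c, e, g, h}  B4 = {a, b, c, e, h}
Tree: B1–B2, B2–B3, B2–B4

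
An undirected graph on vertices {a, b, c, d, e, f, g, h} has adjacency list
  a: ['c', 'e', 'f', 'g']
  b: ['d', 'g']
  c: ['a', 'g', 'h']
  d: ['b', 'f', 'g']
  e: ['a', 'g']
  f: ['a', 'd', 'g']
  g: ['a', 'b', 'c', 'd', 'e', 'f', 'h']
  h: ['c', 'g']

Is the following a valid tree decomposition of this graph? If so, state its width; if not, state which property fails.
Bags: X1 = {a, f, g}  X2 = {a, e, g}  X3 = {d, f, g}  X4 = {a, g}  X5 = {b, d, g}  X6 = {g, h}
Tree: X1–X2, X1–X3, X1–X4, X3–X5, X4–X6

No — vertex c appears in no bag.

A tree decomposition must satisfy three properties: every vertex lies in some bag; for every edge, both endpoints lie together in some bag; and for every vertex, the bags containing it form a connected subtree. Here vertex c appears in no bag, so the decomposition is invalid.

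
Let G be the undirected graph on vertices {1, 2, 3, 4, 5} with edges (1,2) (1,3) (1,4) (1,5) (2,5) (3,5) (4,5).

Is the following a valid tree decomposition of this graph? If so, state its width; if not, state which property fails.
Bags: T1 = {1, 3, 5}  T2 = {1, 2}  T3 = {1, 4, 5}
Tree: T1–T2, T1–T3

A tree decomposition must satisfy three properties: every vertex lies in some bag; for every edge, both endpoints lie together in some bag; and for every vertex, the bags containing it form a connected subtree. Here edge (5,2) lies in no bag, so the decomposition is invalid.

No — edge (5,2) lies in no bag.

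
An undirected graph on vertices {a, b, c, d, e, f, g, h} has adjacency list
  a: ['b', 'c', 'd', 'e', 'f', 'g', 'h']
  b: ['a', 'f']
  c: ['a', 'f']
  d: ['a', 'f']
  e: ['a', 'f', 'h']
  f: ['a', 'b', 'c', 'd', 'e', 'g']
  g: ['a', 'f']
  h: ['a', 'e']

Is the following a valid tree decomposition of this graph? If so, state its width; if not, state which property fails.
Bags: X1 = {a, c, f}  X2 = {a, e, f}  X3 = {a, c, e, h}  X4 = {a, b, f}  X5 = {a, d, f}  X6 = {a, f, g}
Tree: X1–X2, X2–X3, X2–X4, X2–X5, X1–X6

A tree decomposition must satisfy three properties: every vertex lies in some bag; for every edge, both endpoints lie together in some bag; and for every vertex, the bags containing it form a connected subtree. Here bags containing vertex c are not connected in the tree, so the decomposition is invalid.

No — bags containing vertex c are not connected in the tree.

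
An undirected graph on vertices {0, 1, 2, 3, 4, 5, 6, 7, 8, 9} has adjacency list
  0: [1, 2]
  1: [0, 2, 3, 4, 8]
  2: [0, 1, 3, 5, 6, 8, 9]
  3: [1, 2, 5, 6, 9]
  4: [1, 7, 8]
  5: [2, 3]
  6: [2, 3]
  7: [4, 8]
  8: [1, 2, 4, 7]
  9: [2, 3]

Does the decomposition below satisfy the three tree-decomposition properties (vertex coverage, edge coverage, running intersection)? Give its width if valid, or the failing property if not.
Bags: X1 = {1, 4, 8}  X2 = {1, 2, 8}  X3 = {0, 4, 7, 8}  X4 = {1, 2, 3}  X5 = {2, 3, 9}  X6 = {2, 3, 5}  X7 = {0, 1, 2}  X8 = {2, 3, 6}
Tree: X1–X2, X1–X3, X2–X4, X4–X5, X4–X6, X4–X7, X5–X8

No — bags containing vertex 0 are not connected in the tree.

A tree decomposition must satisfy three properties: every vertex lies in some bag; for every edge, both endpoints lie together in some bag; and for every vertex, the bags containing it form a connected subtree. Here bags containing vertex 0 are not connected in the tree, so the decomposition is invalid.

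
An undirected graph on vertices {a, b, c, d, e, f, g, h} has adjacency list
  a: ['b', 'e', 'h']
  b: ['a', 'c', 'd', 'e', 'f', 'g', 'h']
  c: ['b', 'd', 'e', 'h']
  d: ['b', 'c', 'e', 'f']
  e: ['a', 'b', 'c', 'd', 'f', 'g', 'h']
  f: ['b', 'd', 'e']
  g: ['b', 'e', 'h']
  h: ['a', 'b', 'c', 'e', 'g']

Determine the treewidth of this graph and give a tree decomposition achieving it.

Treewidth 3.
One such decomposition:
Bags: B1 = {b, d, e, f}  B2 = {b, c, d, e}  B3 = {b, c, e, h}  B4 = {b, e, g, h}  B5 = {a, b, e, h}
Tree: B1–B2, B2–B3, B3–B4, B3–B5

Each bag holds 4 vertices, so the decomposition has width 3, which upper-bounds the treewidth. On the other hand G contains the 4-clique {b, c, d, e}. A clique must lie in a single bag of any decomposition, so no decomposition can have width below 3. Therefore the treewidth is 3.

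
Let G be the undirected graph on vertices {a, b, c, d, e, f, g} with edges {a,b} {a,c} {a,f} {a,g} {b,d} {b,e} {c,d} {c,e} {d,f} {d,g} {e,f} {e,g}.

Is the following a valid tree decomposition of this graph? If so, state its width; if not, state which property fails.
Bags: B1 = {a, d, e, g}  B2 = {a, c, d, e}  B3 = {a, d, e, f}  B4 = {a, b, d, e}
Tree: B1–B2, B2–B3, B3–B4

Checking the three conditions: (i) the bags cover all of {a, b, c, d, e, f, g}; (ii) for each edge, some bag contains both endpoints; (iii) the bags containing any fixed vertex form a subtree. All hold, so the decomposition is valid with width 4 − 1 = 3.

Yes; width 3.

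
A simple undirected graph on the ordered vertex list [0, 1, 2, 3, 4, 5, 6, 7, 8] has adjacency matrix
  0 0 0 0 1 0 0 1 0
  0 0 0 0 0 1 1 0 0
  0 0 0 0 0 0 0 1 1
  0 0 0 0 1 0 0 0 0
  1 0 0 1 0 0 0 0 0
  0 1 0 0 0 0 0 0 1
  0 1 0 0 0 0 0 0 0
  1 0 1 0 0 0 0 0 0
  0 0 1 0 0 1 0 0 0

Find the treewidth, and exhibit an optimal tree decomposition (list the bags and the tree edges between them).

Treewidth 1.
Bags: B1 = {3, 4}  B2 = {0, 4}  B3 = {0, 7}  B4 = {2, 7}  B5 = {2, 8}  B6 = {5, 8}  B7 = {1, 5}  B8 = {1, 6}
Tree: B1–B2, B2–B3, B3–B4, B4–B5, B5–B6, B6–B7, B7–B8

The largest bag has 2 vertices, giving width 1; this decomposition certifies tw(G) ≤ 1. G has an edge, so its treewidth is at least 1. Therefore the treewidth is 1.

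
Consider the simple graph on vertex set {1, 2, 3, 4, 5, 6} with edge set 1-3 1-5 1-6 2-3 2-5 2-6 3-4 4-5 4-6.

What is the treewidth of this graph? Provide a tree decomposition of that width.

The largest bag has 4 vertices, giving width 3; this decomposition certifies tw(G) ≤ 3. For the lower bound: the 4 vertex sets {2,6}, {1,3}, {5}, {4} are disjoint, each induces a connected subgraph, and every pair is joined by at least one edge of G. Contracting each set to a single vertex therefore yields K_{4} as a minor, and since treewidth is minor-monotone, tw(G) ≥ tw(K_{4}) = 3. Hence tw(G) = 3 exactly.

Treewidth 3.
One optimal decomposition is:
Bags: B1 = {2, 3, 5, 6}  B2 = {1, 3, 5, 6}  B3 = {3, 4, 5, 6}
Tree: B1–B2, B2–B3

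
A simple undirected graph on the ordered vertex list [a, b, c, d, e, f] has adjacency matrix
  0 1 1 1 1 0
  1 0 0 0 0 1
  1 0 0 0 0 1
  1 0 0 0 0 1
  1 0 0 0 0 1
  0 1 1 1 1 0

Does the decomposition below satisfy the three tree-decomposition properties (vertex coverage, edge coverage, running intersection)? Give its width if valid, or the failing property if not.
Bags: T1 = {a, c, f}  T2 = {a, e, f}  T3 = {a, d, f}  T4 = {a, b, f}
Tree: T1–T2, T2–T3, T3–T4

Yes; width 2.

Every vertex of G appears in some bag (union = {a, b, c, d, e, f}); every edge is covered by a bag; and for each vertex v the set of bags containing v is connected in the bag tree. The decomposition is therefore valid. The largest bag has 3 vertices, so the width is 2.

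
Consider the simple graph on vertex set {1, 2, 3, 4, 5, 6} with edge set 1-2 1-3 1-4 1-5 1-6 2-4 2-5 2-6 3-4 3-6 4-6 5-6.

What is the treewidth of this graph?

3

A width-3 tree decomposition is:
Bags: B1 = {1, 2, 4, 6}  B2 = {1, 3, 4, 6}  B3 = {1, 2, 5, 6}
Tree: B1–B2, B1–B3
The largest bag has 4 vertices, giving width 3; this decomposition certifies tw(G) ≤ 3. Conversely, {1, 2, 4, 6} is a clique of size 4, and the vertices of any clique must share a bag in every tree decomposition; so some bag has ≥ 4 vertices and tw(G) ≥ 3. Combining the bounds, tw(G) = 3.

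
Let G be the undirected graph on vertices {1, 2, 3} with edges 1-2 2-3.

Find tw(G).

1

A width-1 tree decomposition is:
Bags: B1 = {1, 2}  B2 = {2, 3}
Tree: B1–B2
The largest bag has 2 vertices, giving width 1; this decomposition certifies tw(G) ≤ 1. Any graph with an edge has treewidth ≥ 1, and G has the edge 1–2. The upper and lower bounds meet at 1, so that is the treewidth.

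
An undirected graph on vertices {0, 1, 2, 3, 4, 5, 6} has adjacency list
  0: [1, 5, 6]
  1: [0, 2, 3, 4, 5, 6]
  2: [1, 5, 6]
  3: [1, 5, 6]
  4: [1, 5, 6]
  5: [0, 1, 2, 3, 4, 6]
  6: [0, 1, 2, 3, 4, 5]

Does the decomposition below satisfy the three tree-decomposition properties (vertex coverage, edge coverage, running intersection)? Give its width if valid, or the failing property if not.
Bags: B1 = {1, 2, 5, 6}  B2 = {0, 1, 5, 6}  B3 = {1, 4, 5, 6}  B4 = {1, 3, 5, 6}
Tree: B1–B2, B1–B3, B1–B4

Yes; width 3.

Vertex coverage: the bags together contain {0, 1, 2, 3, 4, 5, 6}, the full vertex set. Edge coverage: each edge of G has both endpoints in at least one bag. Running intersection: for every vertex, the bags containing it form a connected subtree. All three properties hold, so this is a valid tree decomposition of width max|bag| − 1 = 3, and hence tw(G) ≤ 3.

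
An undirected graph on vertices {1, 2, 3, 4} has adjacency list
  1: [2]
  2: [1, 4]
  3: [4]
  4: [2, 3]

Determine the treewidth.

1

A width-1 tree decomposition is:
Bags: B1 = {2, 4}  B2 = {1, 2}  B3 = {3, 4}
Tree: B1–B2, B1–B3
Every bag has size at most 2, so the width is 2 − 1 = 1 and tw(G) ≤ 1. G has an edge, so its treewidth is at least 1. Combining the bounds, tw(G) = 1.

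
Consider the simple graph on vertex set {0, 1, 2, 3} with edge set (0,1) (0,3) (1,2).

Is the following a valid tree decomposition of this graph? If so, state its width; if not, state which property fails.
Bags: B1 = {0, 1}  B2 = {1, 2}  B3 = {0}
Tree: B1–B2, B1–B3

A tree decomposition must satisfy three properties: every vertex lies in some bag; for every edge, both endpoints lie together in some bag; and for every vertex, the bags containing it form a connected subtree. Here vertex 3 appears in no bag, so the decomposition is invalid.

No — vertex 3 appears in no bag.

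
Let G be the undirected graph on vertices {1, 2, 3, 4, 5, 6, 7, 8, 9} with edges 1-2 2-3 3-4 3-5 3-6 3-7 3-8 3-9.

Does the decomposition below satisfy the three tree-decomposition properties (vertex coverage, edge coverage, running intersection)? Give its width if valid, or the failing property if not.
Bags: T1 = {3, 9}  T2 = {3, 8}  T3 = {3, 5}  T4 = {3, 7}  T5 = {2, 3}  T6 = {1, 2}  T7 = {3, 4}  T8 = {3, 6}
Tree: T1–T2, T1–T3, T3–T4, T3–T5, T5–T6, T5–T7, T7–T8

Vertex coverage: the bags together contain {1, 2, 3, 4, 5, 6, 7, 8, 9}, the full vertex set. Edge coverage: each edge of G has both endpoints in at least one bag. Running intersection: for every vertex, the bags containing it form a connected subtree. All three properties hold, so this is a valid tree decomposition of width max|bag| − 1 = 1, and hence tw(G) ≤ 1.

Yes; width 1.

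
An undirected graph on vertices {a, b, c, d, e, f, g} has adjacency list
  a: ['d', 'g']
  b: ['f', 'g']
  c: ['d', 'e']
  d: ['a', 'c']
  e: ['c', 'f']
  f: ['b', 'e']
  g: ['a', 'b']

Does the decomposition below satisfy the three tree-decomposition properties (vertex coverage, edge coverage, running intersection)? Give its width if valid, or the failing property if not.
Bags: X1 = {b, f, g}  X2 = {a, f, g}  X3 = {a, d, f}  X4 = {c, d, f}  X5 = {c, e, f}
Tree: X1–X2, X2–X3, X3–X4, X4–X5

Yes; width 2.

Every vertex of G appears in some bag (union = {a, b, c, d, e, f, g}); every edge is covered by a bag; and for each vertex v the set of bags containing v is connected in the bag tree. The decomposition is therefore valid. The largest bag has 3 vertices, so the width is 2.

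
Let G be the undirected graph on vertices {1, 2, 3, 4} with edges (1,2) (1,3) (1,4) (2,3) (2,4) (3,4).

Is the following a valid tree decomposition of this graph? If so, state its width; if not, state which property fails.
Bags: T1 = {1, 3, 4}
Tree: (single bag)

A tree decomposition must satisfy three properties: every vertex lies in some bag; for every edge, both endpoints lie together in some bag; and for every vertex, the bags containing it form a connected subtree. Here vertex 2 appears in no bag, so the decomposition is invalid.

No — vertex 2 appears in no bag.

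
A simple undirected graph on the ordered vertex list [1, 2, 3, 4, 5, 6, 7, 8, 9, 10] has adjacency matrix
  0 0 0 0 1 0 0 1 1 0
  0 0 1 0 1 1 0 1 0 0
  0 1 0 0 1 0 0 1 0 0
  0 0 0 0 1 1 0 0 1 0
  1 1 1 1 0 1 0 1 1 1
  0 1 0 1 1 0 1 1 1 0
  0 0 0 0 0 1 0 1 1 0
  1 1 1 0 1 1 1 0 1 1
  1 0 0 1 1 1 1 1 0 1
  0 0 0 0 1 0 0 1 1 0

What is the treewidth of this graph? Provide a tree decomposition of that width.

Each bag holds 4 vertices, so the decomposition has width 3, which upper-bounds the treewidth. Conversely, {1, 5, 8, 9} is a clique of size 4, and the vertices of any clique must share a bag in every tree decomposition; so some bag has ≥ 4 vertices and tw(G) ≥ 3. Therefore the treewidth is 3.

Treewidth 3.
One such decomposition:
Bags: B1 = {5, 8, 9, 10}  B2 = {5, 6, 8, 9}  B3 = {2, 5, 6, 8}  B4 = {1, 5, 8, 9}  B5 = {6, 7, 8, 9}  B6 = {2, 3, 5, 8}  B7 = {4, 5, 6, 9}
Tree: B1–B2, B2–B3, B2–B4, B2–B5, B3–B6, B2–B7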